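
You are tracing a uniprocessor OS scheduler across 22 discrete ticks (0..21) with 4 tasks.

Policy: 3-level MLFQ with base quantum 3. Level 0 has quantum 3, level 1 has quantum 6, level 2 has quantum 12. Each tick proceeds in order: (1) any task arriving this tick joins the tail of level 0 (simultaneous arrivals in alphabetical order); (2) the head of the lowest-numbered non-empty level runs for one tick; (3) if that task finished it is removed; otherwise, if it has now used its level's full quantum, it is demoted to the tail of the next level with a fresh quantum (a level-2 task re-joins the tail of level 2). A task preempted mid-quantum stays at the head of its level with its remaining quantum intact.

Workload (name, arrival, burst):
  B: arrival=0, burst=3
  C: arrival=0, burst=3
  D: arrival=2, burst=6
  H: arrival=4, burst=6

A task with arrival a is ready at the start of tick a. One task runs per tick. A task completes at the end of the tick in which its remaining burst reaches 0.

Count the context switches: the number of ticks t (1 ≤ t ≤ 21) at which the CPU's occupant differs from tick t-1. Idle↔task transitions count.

context switches = 6

t=0: L0/L1/L2 = BC/-/- → run B
t=1: L0/L1/L2 = BC/-/- → run B
t=2: L0/L1/L2 = BCD/-/- → run B
t=3: L0/L1/L2 = CD/-/- → run C
t=4: L0/L1/L2 = CDH/-/- → run C
t=5: L0/L1/L2 = CDH/-/- → run C
t=6: L0/L1/L2 = DH/-/- → run D
t=7: L0/L1/L2 = DH/-/- → run D
t=8: L0/L1/L2 = DH/-/- → run D
t=9: L0/L1/L2 = H/D/- → run H
t=10: L0/L1/L2 = H/D/- → run H
t=11: L0/L1/L2 = H/D/- → run H
t=12: L0/L1/L2 = -/DH/- → run D
t=13: L0/L1/L2 = -/DH/- → run D
t=14: L0/L1/L2 = -/DH/- → run D
t=15: L0/L1/L2 = -/H/- → run H
t=16: L0/L1/L2 = -/H/- → run H
t=17: L0/L1/L2 = -/H/- → run H
t=18: (idle)
t=19: (idle)
t=20: (idle)
t=21: (idle)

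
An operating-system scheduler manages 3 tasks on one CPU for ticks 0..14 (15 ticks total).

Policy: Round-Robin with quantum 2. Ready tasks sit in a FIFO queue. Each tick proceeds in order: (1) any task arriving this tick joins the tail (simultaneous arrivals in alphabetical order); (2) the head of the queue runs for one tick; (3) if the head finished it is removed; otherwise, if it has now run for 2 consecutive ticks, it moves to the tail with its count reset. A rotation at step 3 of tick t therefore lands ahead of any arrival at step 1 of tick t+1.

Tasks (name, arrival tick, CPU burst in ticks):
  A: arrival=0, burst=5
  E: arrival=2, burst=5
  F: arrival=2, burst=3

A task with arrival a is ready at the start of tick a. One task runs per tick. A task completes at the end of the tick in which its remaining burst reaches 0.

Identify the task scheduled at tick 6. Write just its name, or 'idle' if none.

t=0: queue=[A] q_used=0 → run A
t=1: queue=[A] q_used=1 → run A
t=2: queue=[A,E,F] q_used=0 → run A
t=3: queue=[A,E,F] q_used=1 → run A
t=4: queue=[E,F,A] q_used=0 → run E
t=5: queue=[E,F,A] q_used=1 → run E
t=6: queue=[F,A,E] q_used=0 → run F
t=7: queue=[F,A,E] q_used=1 → run F
t=8: queue=[A,E,F] q_used=0 → run A
t=9: queue=[E,F] q_used=0 → run E
t=10: queue=[E,F] q_used=1 → run E
t=11: queue=[F,E] q_used=0 → run F
t=12: queue=[E] q_used=0 → run E
t=13: (idle)
t=14: (idle)

running at tick 6 = F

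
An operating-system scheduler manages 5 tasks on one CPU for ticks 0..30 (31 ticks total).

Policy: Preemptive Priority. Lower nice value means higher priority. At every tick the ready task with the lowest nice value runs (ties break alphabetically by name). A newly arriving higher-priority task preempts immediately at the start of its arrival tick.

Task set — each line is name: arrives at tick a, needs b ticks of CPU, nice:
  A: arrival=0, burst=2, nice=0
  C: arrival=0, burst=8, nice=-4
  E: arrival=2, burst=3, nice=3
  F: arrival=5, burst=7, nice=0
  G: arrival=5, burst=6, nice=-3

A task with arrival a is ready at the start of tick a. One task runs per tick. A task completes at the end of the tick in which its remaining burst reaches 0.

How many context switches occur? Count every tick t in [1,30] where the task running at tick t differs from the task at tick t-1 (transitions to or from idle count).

context switches = 5

t=0: ready={A,C} → run C
t=1: ready={A,C} → run C
t=2: ready={A,C,E} → run C
t=3: ready={A,C,E} → run C
t=4: ready={A,C,E} → run C
t=5: ready={A,C,E,F,G} → run C
t=6: ready={A,C,E,F,G} → run C
t=7: ready={A,C,E,F,G} → run C
t=8: ready={A,E,F,G} → run G
t=9: ready={A,E,F,G} → run G
t=10: ready={A,E,F,G} → run G
t=11: ready={A,E,F,G} → run G
t=12: ready={A,E,F,G} → run G
t=13: ready={A,E,F,G} → run G
t=14: ready={A,E,F} → run A
t=15: ready={A,E,F} → run A
t=16: ready={E,F} → run F
t=17: ready={E,F} → run F
t=18: ready={E,F} → run F
t=19: ready={E,F} → run F
t=20: ready={E,F} → run F
t=21: ready={E,F} → run F
t=22: ready={E,F} → run F
t=23: ready={E} → run E
t=24: ready={E} → run E
t=25: ready={E} → run E
t=26: (idle)
t=27: (idle)
t=28: (idle)
t=29: (idle)
t=30: (idle)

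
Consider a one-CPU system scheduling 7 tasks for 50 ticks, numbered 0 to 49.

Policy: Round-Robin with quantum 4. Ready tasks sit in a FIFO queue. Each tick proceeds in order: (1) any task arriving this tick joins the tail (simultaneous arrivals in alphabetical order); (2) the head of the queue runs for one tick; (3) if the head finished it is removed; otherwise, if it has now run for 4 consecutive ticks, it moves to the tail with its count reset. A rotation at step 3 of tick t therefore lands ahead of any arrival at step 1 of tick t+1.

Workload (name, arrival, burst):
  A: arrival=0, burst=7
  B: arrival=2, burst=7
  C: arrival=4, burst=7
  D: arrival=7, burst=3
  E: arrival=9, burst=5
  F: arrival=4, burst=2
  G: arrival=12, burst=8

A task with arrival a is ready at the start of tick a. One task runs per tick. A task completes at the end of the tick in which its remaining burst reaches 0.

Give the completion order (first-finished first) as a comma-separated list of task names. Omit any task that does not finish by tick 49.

t=0: queue=[A] q_used=0 → run A
t=1: queue=[A] q_used=1 → run A
t=2: queue=[A,B] q_used=2 → run A
t=3: queue=[A,B] q_used=3 → run A
t=4: queue=[B,A,C,F] q_used=0 → run B
t=5: queue=[B,A,C,F] q_used=1 → run B
t=6: queue=[B,A,C,F] q_used=2 → run B
t=7: queue=[B,A,C,F,D] q_used=3 → run B
t=8: queue=[A,C,F,D,B] q_used=0 → run A
t=9: queue=[A,C,F,D,B,E] q_used=1 → run A
t=10: queue=[A,C,F,D,B,E] q_used=2 → run A
t=11: queue=[C,F,D,B,E] q_used=0 → run C
t=12: queue=[C,F,D,B,E,G] q_used=1 → run C
t=13: queue=[C,F,D,B,E,G] q_used=2 → run C
t=14: queue=[C,F,D,B,E,G] q_used=3 → run C
t=15: queue=[F,D,B,E,G,C] q_used=0 → run F
t=16: queue=[F,D,B,E,G,C] q_used=1 → run F
t=17: queue=[D,B,E,G,C] q_used=0 → run D
t=18: queue=[D,B,E,G,C] q_used=1 → run D
t=19: queue=[D,B,E,G,C] q_used=2 → run D
t=20: queue=[B,E,G,C] q_used=0 → run B
t=21: queue=[B,E,G,C] q_used=1 → run B
t=22: queue=[B,E,G,C] q_used=2 → run B
t=23: queue=[E,G,C] q_used=0 → run E
t=24: queue=[E,G,C] q_used=1 → run E
t=25: queue=[E,G,C] q_used=2 → run E
t=26: queue=[E,G,C] q_used=3 → run E
t=27: queue=[G,C,E] q_used=0 → run G
t=28: queue=[G,C,E] q_used=1 → run G
t=29: queue=[G,C,E] q_used=2 → run G
t=30: queue=[G,C,E] q_used=3 → run G
t=31: queue=[C,E,G] q_used=0 → run C
t=32: queue=[C,E,G] q_used=1 → run C
t=33: queue=[C,E,G] q_used=2 → run C
t=34: queue=[E,G] q_used=0 → run E
t=35: queue=[G] q_used=0 → run G
t=36: queue=[G] q_used=1 → run G
t=37: queue=[G] q_used=2 → run G
t=38: queue=[G] q_used=3 → run G
t=39: (idle)
t=40: (idle)
t=41: (idle)
t=42: (idle)
t=43: (idle)
t=44: (idle)
t=45: (idle)
t=46: (idle)
t=47: (idle)
t=48: (idle)
t=49: (idle)

completion order = A, F, D, B, C, E, G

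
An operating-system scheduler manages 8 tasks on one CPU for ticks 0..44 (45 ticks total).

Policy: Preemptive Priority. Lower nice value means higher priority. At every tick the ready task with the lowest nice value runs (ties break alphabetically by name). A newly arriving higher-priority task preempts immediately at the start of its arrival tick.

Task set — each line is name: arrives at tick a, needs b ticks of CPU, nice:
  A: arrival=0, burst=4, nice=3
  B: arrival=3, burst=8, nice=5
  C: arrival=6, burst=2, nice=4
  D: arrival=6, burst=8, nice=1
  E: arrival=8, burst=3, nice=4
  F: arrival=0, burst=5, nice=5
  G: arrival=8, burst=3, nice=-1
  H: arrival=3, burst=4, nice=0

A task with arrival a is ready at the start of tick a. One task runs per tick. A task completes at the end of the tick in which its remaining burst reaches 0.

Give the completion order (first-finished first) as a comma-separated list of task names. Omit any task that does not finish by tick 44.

t=0: ready={A,F} → run A
t=1: ready={A,F} → run A
t=2: ready={A,F} → run A
t=3: ready={A,B,F,H} → run H
t=4: ready={A,B,F,H} → run H
t=5: ready={A,B,F,H} → run H
t=6: ready={A,B,C,D,F,H} → run H
t=7: ready={A,B,C,D,F} → run D
t=8: ready={A,B,C,D,E,F,G} → run G
t=9: ready={A,B,C,D,E,F,G} → run G
t=10: ready={A,B,C,D,E,F,G} → run G
t=11: ready={A,B,C,D,E,F} → run D
t=12: ready={A,B,C,D,E,F} → run D
t=13: ready={A,B,C,D,E,F} → run D
t=14: ready={A,B,C,D,E,F} → run D
t=15: ready={A,B,C,D,E,F} → run D
t=16: ready={A,B,C,D,E,F} → run D
t=17: ready={A,B,C,D,E,F} → run D
t=18: ready={A,B,C,E,F} → run A
t=19: ready={B,C,E,F} → run C
t=20: ready={B,C,E,F} → run C
t=21: ready={B,E,F} → run E
t=22: ready={B,E,F} → run E
t=23: ready={B,E,F} → run E
t=24: ready={B,F} → run B
t=25: ready={B,F} → run B
t=26: ready={B,F} → run B
t=27: ready={B,F} → run B
t=28: ready={B,F} → run B
t=29: ready={B,F} → run B
t=30: ready={B,F} → run B
t=31: ready={B,F} → run B
t=32: ready={F} → run F
t=33: ready={F} → run F
t=34: ready={F} → run F
t=35: ready={F} → run F
t=36: ready={F} → run F
t=37: (idle)
t=38: (idle)
t=39: (idle)
t=40: (idle)
t=41: (idle)
t=42: (idle)
t=43: (idle)
t=44: (idle)

completion order = H, G, D, A, C, E, B, F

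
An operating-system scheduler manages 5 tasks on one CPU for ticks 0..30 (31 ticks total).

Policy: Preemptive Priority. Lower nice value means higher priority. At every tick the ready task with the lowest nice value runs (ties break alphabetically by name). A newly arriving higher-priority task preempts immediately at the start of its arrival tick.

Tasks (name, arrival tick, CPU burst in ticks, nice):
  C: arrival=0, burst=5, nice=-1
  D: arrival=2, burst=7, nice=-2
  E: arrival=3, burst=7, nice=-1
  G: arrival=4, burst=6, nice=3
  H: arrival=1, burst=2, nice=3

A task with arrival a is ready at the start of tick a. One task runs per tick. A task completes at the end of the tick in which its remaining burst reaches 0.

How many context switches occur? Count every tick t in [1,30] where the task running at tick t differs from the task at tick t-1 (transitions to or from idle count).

t=0: ready={C} → run C
t=1: ready={C,H} → run C
t=2: ready={C,D,H} → run D
t=3: ready={C,D,E,H} → run D
t=4: ready={C,D,E,G,H} → run D
t=5: ready={C,D,E,G,H} → run D
t=6: ready={C,D,E,G,H} → run D
t=7: ready={C,D,E,G,H} → run D
t=8: ready={C,D,E,G,H} → run D
t=9: ready={C,E,G,H} → run C
t=10: ready={C,E,G,H} → run C
t=11: ready={C,E,G,H} → run C
t=12: ready={E,G,H} → run E
t=13: ready={E,G,H} → run E
t=14: ready={E,G,H} → run E
t=15: ready={E,G,H} → run E
t=16: ready={E,G,H} → run E
t=17: ready={E,G,H} → run E
t=18: ready={E,G,H} → run E
t=19: ready={G,H} → run G
t=20: ready={G,H} → run G
t=21: ready={G,H} → run G
t=22: ready={G,H} → run G
t=23: ready={G,H} → run G
t=24: ready={G,H} → run G
t=25: ready={H} → run H
t=26: ready={H} → run H
t=27: (idle)
t=28: (idle)
t=29: (idle)
t=30: (idle)

context switches = 6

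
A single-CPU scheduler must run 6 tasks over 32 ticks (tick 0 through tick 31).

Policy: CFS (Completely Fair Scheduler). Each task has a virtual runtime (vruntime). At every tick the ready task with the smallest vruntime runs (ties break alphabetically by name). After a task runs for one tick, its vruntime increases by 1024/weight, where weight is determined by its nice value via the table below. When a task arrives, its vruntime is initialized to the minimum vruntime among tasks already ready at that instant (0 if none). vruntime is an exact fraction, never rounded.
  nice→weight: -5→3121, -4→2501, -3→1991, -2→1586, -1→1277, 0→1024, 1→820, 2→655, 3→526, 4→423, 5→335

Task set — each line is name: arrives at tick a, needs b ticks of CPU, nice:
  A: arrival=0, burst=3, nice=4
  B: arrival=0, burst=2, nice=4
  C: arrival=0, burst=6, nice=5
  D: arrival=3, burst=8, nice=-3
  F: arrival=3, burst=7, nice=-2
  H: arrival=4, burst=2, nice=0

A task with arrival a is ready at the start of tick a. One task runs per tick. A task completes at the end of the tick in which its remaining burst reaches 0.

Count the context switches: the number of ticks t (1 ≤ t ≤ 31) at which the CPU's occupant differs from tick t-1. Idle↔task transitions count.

context switches = 26

t=0: vr[A=0 B=0 C=0] → run A
t=1: vr[A=1024/423 B=0 C=0] → run B
t=2: vr[A=1024/423 B=1024/423 C=0] → run C
t=3: vr[A=1024/423 B=1024/423 C=1024/335 D=1024/423 F=1024/423] → run A
t=4: vr[A=2048/423 B=1024/423 C=1024/335 D=1024/423 F=1024/423 H=1024/423] → run B
t=5: vr[A=2048/423 C=1024/335 D=1024/423 F=1024/423 H=1024/423] → run D
t=6: vr[A=2048/423 C=1024/335 D=2471936/842193 F=1024/423 H=1024/423] → run F
t=7: vr[A=2048/423 C=1024/335 D=2471936/842193 F=1028608/335439 H=1024/423] → run H
t=8: vr[A=2048/423 C=1024/335 D=2471936/842193 F=1028608/335439 H=1447/423] → run D
t=9: vr[A=2048/423 C=1024/335 D=2905088/842193 F=1028608/335439 H=1447/423] → run C
t=10: vr[A=2048/423 C=2048/335 D=2905088/842193 F=1028608/335439 H=1447/423] → run F
t=11: vr[A=2048/423 C=2048/335 D=2905088/842193 F=1245184/335439 H=1447/423] → run H
t=12: vr[A=2048/423 C=2048/335 D=2905088/842193 F=1245184/335439] → run D
t=13: vr[A=2048/423 C=2048/335 D=3338240/842193 F=1245184/335439] → run F
t=14: vr[A=2048/423 C=2048/335 D=3338240/842193 F=1461760/335439] → run D
t=15: vr[A=2048/423 C=2048/335 D=3771392/842193 F=1461760/335439] → run F
t=16: vr[A=2048/423 C=2048/335 D=3771392/842193 F=1678336/335439] → run D
t=17: vr[A=2048/423 C=2048/335 D=4204544/842193 F=1678336/335439] → run A
t=18: vr[C=2048/335 D=4204544/842193 F=1678336/335439] → run D
t=19: vr[C=2048/335 D=4637696/842193 F=1678336/335439] → run F
t=20: vr[C=2048/335 D=4637696/842193 F=1894912/335439] → run D
t=21: vr[C=2048/335 D=5070848/842193 F=1894912/335439] → run F
t=22: vr[C=2048/335 D=5070848/842193 F=2111488/335439] → run D
t=23: vr[C=2048/335 F=2111488/335439] → run C
t=24: vr[C=3072/335 F=2111488/335439] → run F
t=25: vr[C=3072/335] → run C
t=26: vr[C=4096/335] → run C
t=27: vr[C=1024/67] → run C
t=28: (idle)
t=29: (idle)
t=30: (idle)
t=31: (idle)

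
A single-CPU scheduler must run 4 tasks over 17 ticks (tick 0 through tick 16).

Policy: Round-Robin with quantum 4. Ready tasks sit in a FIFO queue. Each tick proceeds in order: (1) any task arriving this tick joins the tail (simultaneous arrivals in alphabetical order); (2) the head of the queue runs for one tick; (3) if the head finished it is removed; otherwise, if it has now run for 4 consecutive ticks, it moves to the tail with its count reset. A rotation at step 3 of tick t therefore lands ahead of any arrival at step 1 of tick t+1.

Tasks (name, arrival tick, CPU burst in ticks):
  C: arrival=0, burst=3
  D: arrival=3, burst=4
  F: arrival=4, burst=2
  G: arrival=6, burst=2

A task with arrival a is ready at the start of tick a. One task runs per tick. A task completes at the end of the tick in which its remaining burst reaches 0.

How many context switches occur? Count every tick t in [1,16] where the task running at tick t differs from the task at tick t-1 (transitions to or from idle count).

context switches = 4

t=0: queue=[C] q_used=0 → run C
t=1: queue=[C] q_used=1 → run C
t=2: queue=[C] q_used=2 → run C
t=3: queue=[D] q_used=0 → run D
t=4: queue=[D,F] q_used=1 → run D
t=5: queue=[D,F] q_used=2 → run D
t=6: queue=[D,F,G] q_used=3 → run D
t=7: queue=[F,G] q_used=0 → run F
t=8: queue=[F,G] q_used=1 → run F
t=9: queue=[G] q_used=0 → run G
t=10: queue=[G] q_used=1 → run G
t=11: (idle)
t=12: (idle)
t=13: (idle)
t=14: (idle)
t=15: (idle)
t=16: (idle)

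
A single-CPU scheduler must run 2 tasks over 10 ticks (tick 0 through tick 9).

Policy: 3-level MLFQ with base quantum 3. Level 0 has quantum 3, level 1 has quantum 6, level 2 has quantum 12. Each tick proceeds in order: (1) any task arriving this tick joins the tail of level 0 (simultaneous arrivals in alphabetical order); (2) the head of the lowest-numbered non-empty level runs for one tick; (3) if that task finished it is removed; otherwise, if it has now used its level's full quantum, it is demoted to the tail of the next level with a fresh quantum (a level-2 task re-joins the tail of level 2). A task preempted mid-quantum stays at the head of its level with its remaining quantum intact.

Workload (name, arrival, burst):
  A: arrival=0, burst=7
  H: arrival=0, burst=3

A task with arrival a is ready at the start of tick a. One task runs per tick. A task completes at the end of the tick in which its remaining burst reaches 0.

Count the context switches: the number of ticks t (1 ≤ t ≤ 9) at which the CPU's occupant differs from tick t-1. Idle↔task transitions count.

context switches = 2

t=0: L0/L1/L2 = AH/-/- → run A
t=1: L0/L1/L2 = AH/-/- → run A
t=2: L0/L1/L2 = AH/-/- → run A
t=3: L0/L1/L2 = H/A/- → run H
t=4: L0/L1/L2 = H/A/- → run H
t=5: L0/L1/L2 = H/A/- → run H
t=6: L0/L1/L2 = -/A/- → run A
t=7: L0/L1/L2 = -/A/- → run A
t=8: L0/L1/L2 = -/A/- → run A
t=9: L0/L1/L2 = -/A/- → run A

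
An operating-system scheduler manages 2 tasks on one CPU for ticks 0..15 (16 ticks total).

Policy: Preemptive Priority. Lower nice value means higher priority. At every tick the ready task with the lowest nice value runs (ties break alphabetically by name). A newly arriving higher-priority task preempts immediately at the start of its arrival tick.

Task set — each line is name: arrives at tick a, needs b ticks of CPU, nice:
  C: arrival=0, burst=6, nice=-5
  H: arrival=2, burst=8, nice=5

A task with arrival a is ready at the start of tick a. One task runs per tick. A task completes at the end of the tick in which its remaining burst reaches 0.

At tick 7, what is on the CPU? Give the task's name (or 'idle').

t=0: ready={C} → run C
t=1: ready={C} → run C
t=2: ready={C,H} → run C
t=3: ready={C,H} → run C
t=4: ready={C,H} → run C
t=5: ready={C,H} → run C
t=6: ready={H} → run H
t=7: ready={H} → run H
t=8: ready={H} → run H
t=9: ready={H} → run H
t=10: ready={H} → run H
t=11: ready={H} → run H
t=12: ready={H} → run H
t=13: ready={H} → run H
t=14: (idle)
t=15: (idle)

running at tick 7 = H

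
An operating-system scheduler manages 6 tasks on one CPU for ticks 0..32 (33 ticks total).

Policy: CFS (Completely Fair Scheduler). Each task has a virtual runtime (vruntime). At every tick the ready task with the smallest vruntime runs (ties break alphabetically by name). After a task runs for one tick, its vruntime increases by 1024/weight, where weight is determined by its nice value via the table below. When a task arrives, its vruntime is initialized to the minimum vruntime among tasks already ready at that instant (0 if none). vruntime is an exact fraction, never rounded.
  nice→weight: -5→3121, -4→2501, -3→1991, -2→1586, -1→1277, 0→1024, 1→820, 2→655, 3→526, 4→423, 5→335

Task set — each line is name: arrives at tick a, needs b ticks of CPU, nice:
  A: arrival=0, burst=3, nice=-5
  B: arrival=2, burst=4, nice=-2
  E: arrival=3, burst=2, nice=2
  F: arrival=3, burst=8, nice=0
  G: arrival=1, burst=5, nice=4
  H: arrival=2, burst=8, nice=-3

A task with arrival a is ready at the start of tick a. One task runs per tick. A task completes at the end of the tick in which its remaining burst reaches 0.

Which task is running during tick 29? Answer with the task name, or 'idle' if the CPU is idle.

t=0: vr[A=0] → run A
t=1: vr[A=1024/3121 G=1024/3121] → run A
t=2: vr[A=2048/3121 B=1024/3121 G=1024/3121 H=1024/3121] → run B
t=3: vr[A=2048/3121 B=2409984/2474953 E=1024/3121 F=1024/3121 G=1024/3121 H=1024/3121] → run E
t=4: vr[A=2048/3121 B=2409984/2474953 E=3866624/2044255 F=1024/3121 G=1024/3121 H=1024/3121] → run F
t=5: vr[A=2048/3121 B=2409984/2474953 E=3866624/2044255 F=4145/3121 G=1024/3121 H=1024/3121] → run G
t=6: vr[A=2048/3121 B=2409984/2474953 E=3866624/2044255 F=4145/3121 G=3629056/1320183 H=1024/3121] → run H
t=7: vr[A=2048/3121 B=2409984/2474953 E=3866624/2044255 F=4145/3121 G=3629056/1320183 H=5234688/6213911] → run A
t=8: vr[B=2409984/2474953 E=3866624/2044255 F=4145/3121 G=3629056/1320183 H=5234688/6213911] → run H
t=9: vr[B=2409984/2474953 E=3866624/2044255 F=4145/3121 G=3629056/1320183 H=8430592/6213911] → run B
t=10: vr[B=4007936/2474953 E=3866624/2044255 F=4145/3121 G=3629056/1320183 H=8430592/6213911] → run F
t=11: vr[B=4007936/2474953 E=3866624/2044255 F=7266/3121 G=3629056/1320183 H=8430592/6213911] → run H
t=12: vr[B=4007936/2474953 E=3866624/2044255 F=7266/3121 G=3629056/1320183 H=11626496/6213911] → run B
t=13: vr[B=5605888/2474953 E=3866624/2044255 F=7266/3121 G=3629056/1320183 H=11626496/6213911] → run H
t=14: vr[B=5605888/2474953 E=3866624/2044255 F=7266/3121 G=3629056/1320183 H=14822400/6213911] → run E
t=15: vr[B=5605888/2474953 F=7266/3121 G=3629056/1320183 H=14822400/6213911] → run B
t=16: vr[F=7266/3121 G=3629056/1320183 H=14822400/6213911] → run F
t=17: vr[F=10387/3121 G=3629056/1320183 H=14822400/6213911] → run H
t=18: vr[F=10387/3121 G=3629056/1320183 H=18018304/6213911] → run G
t=19: vr[F=10387/3121 G=6824960/1320183 H=18018304/6213911] → run H
t=20: vr[F=10387/3121 G=6824960/1320183 H=21214208/6213911] → run F
t=21: vr[F=13508/3121 G=6824960/1320183 H=21214208/6213911] → run H
t=22: vr[F=13508/3121 G=6824960/1320183 H=24410112/6213911] → run H
t=23: vr[F=13508/3121 G=6824960/1320183] → run F
t=24: vr[F=16629/3121 G=6824960/1320183] → run G
t=25: vr[F=16629/3121 G=3340288/440061] → run F
t=26: vr[F=19750/3121 G=3340288/440061] → run F
t=27: vr[F=22871/3121 G=3340288/440061] → run F
t=28: vr[G=3340288/440061] → run G
t=29: vr[G=13216768/1320183] → run G
t=30: (idle)
t=31: (idle)
t=32: (idle)

running at tick 29 = G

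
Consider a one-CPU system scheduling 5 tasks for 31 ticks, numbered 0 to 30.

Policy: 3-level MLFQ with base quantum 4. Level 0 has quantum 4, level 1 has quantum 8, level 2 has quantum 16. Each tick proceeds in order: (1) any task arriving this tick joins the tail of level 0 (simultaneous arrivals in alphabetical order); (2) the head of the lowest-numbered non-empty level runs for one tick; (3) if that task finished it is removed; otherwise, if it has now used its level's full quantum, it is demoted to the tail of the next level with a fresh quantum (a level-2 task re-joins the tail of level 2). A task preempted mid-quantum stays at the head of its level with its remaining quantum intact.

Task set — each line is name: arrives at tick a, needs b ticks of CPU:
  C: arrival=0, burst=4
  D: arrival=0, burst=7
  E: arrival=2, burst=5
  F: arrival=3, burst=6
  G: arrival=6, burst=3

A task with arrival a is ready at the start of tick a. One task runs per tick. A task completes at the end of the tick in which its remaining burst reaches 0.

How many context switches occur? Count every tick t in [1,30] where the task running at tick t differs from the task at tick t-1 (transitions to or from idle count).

context switches = 8

t=0: L0/L1/L2 = CD/-/- → run C
t=1: L0/L1/L2 = CD/-/- → run C
t=2: L0/L1/L2 = CDE/-/- → run C
t=3: L0/L1/L2 = CDEF/-/- → run C
t=4: L0/L1/L2 = DEF/-/- → run D
t=5: L0/L1/L2 = DEF/-/- → run D
t=6: L0/L1/L2 = DEFG/-/- → run D
t=7: L0/L1/L2 = DEFG/-/- → run D
t=8: L0/L1/L2 = EFG/D/- → run E
t=9: L0/L1/L2 = EFG/D/- → run E
t=10: L0/L1/L2 = EFG/D/- → run E
t=11: L0/L1/L2 = EFG/D/- → run E
t=12: L0/L1/L2 = FG/DE/- → run F
t=13: L0/L1/L2 = FG/DE/- → run F
t=14: L0/L1/L2 = FG/DE/- → run F
t=15: L0/L1/L2 = FG/DE/- → run F
t=16: L0/L1/L2 = G/DEF/- → run G
t=17: L0/L1/L2 = G/DEF/- → run G
t=18: L0/L1/L2 = G/DEF/- → run G
t=19: L0/L1/L2 = -/DEF/- → run D
t=20: L0/L1/L2 = -/DEF/- → run D
t=21: L0/L1/L2 = -/DEF/- → run D
t=22: L0/L1/L2 = -/EF/- → run E
t=23: L0/L1/L2 = -/F/- → run F
t=24: L0/L1/L2 = -/F/- → run F
t=25: (idle)
t=26: (idle)
t=27: (idle)
t=28: (idle)
t=29: (idle)
t=30: (idle)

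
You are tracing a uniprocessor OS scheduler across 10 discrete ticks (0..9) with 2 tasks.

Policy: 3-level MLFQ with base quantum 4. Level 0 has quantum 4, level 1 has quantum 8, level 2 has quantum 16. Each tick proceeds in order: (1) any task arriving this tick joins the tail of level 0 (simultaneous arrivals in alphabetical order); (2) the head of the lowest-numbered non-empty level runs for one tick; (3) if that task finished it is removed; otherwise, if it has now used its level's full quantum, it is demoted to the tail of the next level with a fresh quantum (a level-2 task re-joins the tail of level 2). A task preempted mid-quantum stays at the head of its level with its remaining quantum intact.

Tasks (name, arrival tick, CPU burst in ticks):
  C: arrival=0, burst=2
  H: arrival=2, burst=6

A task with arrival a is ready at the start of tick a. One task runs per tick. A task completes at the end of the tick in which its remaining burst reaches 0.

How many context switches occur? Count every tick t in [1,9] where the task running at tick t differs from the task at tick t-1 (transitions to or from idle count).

context switches = 2

t=0: L0/L1/L2 = C/-/- → run C
t=1: L0/L1/L2 = C/-/- → run C
t=2: L0/L1/L2 = H/-/- → run H
t=3: L0/L1/L2 = H/-/- → run H
t=4: L0/L1/L2 = H/-/- → run H
t=5: L0/L1/L2 = H/-/- → run H
t=6: L0/L1/L2 = -/H/- → run H
t=7: L0/L1/L2 = -/H/- → run H
t=8: (idle)
t=9: (idle)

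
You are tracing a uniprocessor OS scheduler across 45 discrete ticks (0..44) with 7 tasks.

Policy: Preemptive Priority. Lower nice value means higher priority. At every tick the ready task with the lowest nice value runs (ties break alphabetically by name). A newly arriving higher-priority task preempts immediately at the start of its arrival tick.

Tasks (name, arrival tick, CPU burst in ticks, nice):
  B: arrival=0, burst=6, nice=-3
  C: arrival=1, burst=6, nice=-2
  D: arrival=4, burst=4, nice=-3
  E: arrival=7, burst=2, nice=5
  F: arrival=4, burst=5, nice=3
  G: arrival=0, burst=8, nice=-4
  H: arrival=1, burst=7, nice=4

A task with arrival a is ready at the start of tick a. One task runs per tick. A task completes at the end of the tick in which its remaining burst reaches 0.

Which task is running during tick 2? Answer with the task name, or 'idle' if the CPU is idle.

running at tick 2 = G

t=0: ready={B,G} → run G
t=1: ready={B,C,G,H} → run G
t=2: ready={B,C,G,H} → run G
t=3: ready={B,C,G,H} → run G
t=4: ready={B,C,D,F,G,H} → run G
t=5: ready={B,C,D,F,G,H} → run G
t=6: ready={B,C,D,F,G,H} → run G
t=7: ready={B,C,D,E,F,G,H} → run G
t=8: ready={B,C,D,E,F,H} → run B
t=9: ready={B,C,D,E,F,H} → run B
t=10: ready={B,C,D,E,F,H} → run B
t=11: ready={B,C,D,E,F,H} → run B
t=12: ready={B,C,D,E,F,H} → run B
t=13: ready={B,C,D,E,F,H} → run B
t=14: ready={C,D,E,F,H} → run D
t=15: ready={C,D,E,F,H} → run D
t=16: ready={C,D,E,F,H} → run D
t=17: ready={C,D,E,F,H} → run D
t=18: ready={C,E,F,H} → run C
t=19: ready={C,E,F,H} → run C
t=20: ready={C,E,F,H} → run C
t=21: ready={C,E,F,H} → run C
t=22: ready={C,E,F,H} → run C
t=23: ready={C,E,F,H} → run C
t=24: ready={E,F,H} → run F
t=25: ready={E,F,H} → run F
t=26: ready={E,F,H} → run F
t=27: ready={E,F,H} → run F
t=28: ready={E,F,H} → run F
t=29: ready={E,H} → run H
t=30: ready={E,H} → run H
t=31: ready={E,H} → run H
t=32: ready={E,H} → run H
t=33: ready={E,H} → run H
t=34: ready={E,H} → run H
t=35: ready={E,H} → run H
t=36: ready={E} → run E
t=37: ready={E} → run E
t=38: (idle)
t=39: (idle)
t=40: (idle)
t=41: (idle)
t=42: (idle)
t=43: (idle)
t=44: (idle)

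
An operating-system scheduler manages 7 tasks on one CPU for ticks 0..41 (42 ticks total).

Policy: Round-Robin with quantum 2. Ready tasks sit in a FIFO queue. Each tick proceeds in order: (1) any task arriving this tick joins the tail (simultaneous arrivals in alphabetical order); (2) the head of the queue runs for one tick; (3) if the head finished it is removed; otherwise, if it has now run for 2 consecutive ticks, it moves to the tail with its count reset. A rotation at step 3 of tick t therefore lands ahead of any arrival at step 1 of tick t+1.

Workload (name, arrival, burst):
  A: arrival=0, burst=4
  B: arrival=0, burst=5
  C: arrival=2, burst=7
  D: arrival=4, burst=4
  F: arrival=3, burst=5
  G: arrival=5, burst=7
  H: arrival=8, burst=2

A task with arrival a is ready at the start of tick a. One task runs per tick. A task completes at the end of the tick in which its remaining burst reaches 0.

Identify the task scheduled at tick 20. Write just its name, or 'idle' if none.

t=0: queue=[A,B] q_used=0 → run A
t=1: queue=[A,B] q_used=1 → run A
t=2: queue=[B,A,C] q_used=0 → run B
t=3: queue=[B,A,C,F] q_used=1 → run B
t=4: queue=[A,C,F,B,D] q_used=0 → run A
t=5: queue=[A,C,F,B,D,G] q_used=1 → run A
t=6: queue=[C,F,B,D,G] q_used=0 → run C
t=7: queue=[C,F,B,D,G] q_used=1 → run C
t=8: queue=[F,B,D,G,C,H] q_used=0 → run F
t=9: queue=[F,B,D,G,C,H] q_used=1 → run F
t=10: queue=[B,D,G,C,H,F] q_used=0 → run B
t=11: queue=[B,D,G,C,H,F] q_used=1 → run B
t=12: queue=[D,G,C,H,F,B] q_used=0 → run D
t=13: queue=[D,G,C,H,F,B] q_used=1 → run D
t=14: queue=[G,C,H,F,B,D] q_used=0 → run G
t=15: queue=[G,C,H,F,B,D] q_used=1 → run G
t=16: queue=[C,H,F,B,D,G] q_used=0 → run C
t=17: queue=[C,H,F,B,D,G] q_used=1 → run C
t=18: queue=[H,F,B,D,G,C] q_used=0 → run H
t=19: queue=[H,F,B,D,G,C] q_used=1 → run H
t=20: queue=[F,B,D,G,C] q_used=0 → run F
t=21: queue=[F,B,D,G,C] q_used=1 → run F
t=22: queue=[B,D,G,C,F] q_used=0 → run B
t=23: queue=[D,G,C,F] q_used=0 → run D
t=24: queue=[D,G,C,F] q_used=1 → run D
t=25: queue=[G,C,F] q_used=0 → run G
t=26: queue=[G,C,F] q_used=1 → run G
t=27: queue=[C,F,G] q_used=0 → run C
t=28: queue=[C,F,G] q_used=1 → run C
t=29: queue=[F,G,C] q_used=0 → run F
t=30: queue=[G,C] q_used=0 → run G
t=31: queue=[G,C] q_used=1 → run G
t=32: queue=[C,G] q_used=0 → run C
t=33: queue=[G] q_used=0 → run G
t=34: (idle)
t=35: (idle)
t=36: (idle)
t=37: (idle)
t=38: (idle)
t=39: (idle)
t=40: (idle)
t=41: (idle)

running at tick 20 = F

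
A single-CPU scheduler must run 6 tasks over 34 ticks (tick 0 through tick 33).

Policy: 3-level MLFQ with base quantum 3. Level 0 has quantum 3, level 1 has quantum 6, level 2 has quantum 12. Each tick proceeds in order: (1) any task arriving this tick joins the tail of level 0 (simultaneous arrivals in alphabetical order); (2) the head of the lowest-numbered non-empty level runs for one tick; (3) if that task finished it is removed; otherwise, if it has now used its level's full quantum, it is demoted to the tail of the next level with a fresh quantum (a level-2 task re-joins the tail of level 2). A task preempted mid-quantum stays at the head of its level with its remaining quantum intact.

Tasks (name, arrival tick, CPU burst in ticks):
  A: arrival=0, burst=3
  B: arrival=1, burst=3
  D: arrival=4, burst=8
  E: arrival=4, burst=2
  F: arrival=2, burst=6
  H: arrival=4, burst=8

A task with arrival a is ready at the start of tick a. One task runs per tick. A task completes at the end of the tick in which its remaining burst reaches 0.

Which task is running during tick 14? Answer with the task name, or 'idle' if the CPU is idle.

t=0: L0/L1/L2 = A/-/- → run A
t=1: L0/L1/L2 = AB/-/- → run A
t=2: L0/L1/L2 = ABF/-/- → run A
t=3: L0/L1/L2 = BF/-/- → run B
t=4: L0/L1/L2 = BFDEH/-/- → run B
t=5: L0/L1/L2 = BFDEH/-/- → run B
t=6: L0/L1/L2 = FDEH/-/- → run F
t=7: L0/L1/L2 = FDEH/-/- → run F
t=8: L0/L1/L2 = FDEH/-/- → run F
t=9: L0/L1/L2 = DEH/F/- → run D
t=10: L0/L1/L2 = DEH/F/- → run D
t=11: L0/L1/L2 = DEH/F/- → run D
t=12: L0/L1/L2 = EH/FD/- → run E
t=13: L0/L1/L2 = EH/FD/- → run E
t=14: L0/L1/L2 = H/FD/- → run H
t=15: L0/L1/L2 = H/FD/- → run H
t=16: L0/L1/L2 = H/FD/- → run H
t=17: L0/L1/L2 = -/FDH/- → run F
t=18: L0/L1/L2 = -/FDH/- → run F
t=19: L0/L1/L2 = -/FDH/- → run F
t=20: L0/L1/L2 = -/DH/- → run D
t=21: L0/L1/L2 = -/DH/- → run D
t=22: L0/L1/L2 = -/DH/- → run D
t=23: L0/L1/L2 = -/DH/- → run D
t=24: L0/L1/L2 = -/DH/- → run D
t=25: L0/L1/L2 = -/H/- → run H
t=26: L0/L1/L2 = -/H/- → run H
t=27: L0/L1/L2 = -/H/- → run H
t=28: L0/L1/L2 = -/H/- → run H
t=29: L0/L1/L2 = -/H/- → run H
t=30: (idle)
t=31: (idle)
t=32: (idle)
t=33: (idle)

running at tick 14 = H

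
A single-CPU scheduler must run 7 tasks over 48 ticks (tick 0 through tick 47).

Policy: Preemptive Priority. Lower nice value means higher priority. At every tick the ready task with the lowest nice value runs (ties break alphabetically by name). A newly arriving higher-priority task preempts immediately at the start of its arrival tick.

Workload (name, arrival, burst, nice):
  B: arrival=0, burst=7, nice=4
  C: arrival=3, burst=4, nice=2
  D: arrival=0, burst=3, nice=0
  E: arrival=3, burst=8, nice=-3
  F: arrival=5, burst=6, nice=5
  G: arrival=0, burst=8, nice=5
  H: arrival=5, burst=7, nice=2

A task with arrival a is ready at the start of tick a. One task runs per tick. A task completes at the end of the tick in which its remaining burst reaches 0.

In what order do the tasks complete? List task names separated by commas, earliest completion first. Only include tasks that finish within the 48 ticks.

t=0: ready={B,D,G} → run D
t=1: ready={B,D,G} → run D
t=2: ready={B,D,G} → run D
t=3: ready={B,C,E,G} → run E
t=4: ready={B,C,E,G} → run E
t=5: ready={B,C,E,F,G,H} → run E
t=6: ready={B,C,E,F,G,H} → run E
t=7: ready={B,C,E,F,G,H} → run E
t=8: ready={B,C,E,F,G,H} → run E
t=9: ready={B,C,E,F,G,H} → run E
t=10: ready={B,C,E,F,G,H} → run E
t=11: ready={B,C,F,G,H} → run C
t=12: ready={B,C,F,G,H} → run C
t=13: ready={B,C,F,G,H} → run C
t=14: ready={B,C,F,G,H} → run C
t=15: ready={B,F,G,H} → run H
t=16: ready={B,F,G,H} → run H
t=17: ready={B,F,G,H} → run H
t=18: ready={B,F,G,H} → run H
t=19: ready={B,F,G,H} → run H
t=20: ready={B,F,G,H} → run H
t=21: ready={B,F,G,H} → run H
t=22: ready={B,F,G} → run B
t=23: ready={B,F,G} → run B
t=24: ready={B,F,G} → run B
t=25: ready={B,F,G} → run B
t=26: ready={B,F,G} → run B
t=27: ready={B,F,G} → run B
t=28: ready={B,F,G} → run B
t=29: ready={F,G} → run F
t=30: ready={F,G} → run F
t=31: ready={F,G} → run F
t=32: ready={F,G} → run F
t=33: ready={F,G} → run F
t=34: ready={F,G} → run F
t=35: ready={G} → run G
t=36: ready={G} → run G
t=37: ready={G} → run G
t=38: ready={G} → run G
t=39: ready={G} → run G
t=40: ready={G} → run G
t=41: ready={G} → run G
t=42: ready={G} → run G
t=43: (idle)
t=44: (idle)
t=45: (idle)
t=46: (idle)
t=47: (idle)

completion order = D, E, C, H, B, F, G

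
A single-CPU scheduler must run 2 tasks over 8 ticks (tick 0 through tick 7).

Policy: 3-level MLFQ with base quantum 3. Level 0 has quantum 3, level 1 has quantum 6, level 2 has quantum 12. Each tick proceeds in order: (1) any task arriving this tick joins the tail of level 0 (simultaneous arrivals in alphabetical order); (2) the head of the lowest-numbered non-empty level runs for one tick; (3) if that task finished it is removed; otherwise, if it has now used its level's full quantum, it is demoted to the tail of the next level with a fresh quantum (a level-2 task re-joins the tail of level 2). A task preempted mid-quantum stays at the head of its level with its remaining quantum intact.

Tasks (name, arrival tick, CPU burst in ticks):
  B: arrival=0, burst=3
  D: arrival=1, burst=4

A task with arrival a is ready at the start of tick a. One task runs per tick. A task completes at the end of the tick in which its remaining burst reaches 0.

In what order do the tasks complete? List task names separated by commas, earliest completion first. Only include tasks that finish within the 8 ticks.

completion order = B, D

t=0: L0/L1/L2 = B/-/- → run B
t=1: L0/L1/L2 = BD/-/- → run B
t=2: L0/L1/L2 = BD/-/- → run B
t=3: L0/L1/L2 = D/-/- → run D
t=4: L0/L1/L2 = D/-/- → run D
t=5: L0/L1/L2 = D/-/- → run D
t=6: L0/L1/L2 = -/D/- → run D
t=7: (idle)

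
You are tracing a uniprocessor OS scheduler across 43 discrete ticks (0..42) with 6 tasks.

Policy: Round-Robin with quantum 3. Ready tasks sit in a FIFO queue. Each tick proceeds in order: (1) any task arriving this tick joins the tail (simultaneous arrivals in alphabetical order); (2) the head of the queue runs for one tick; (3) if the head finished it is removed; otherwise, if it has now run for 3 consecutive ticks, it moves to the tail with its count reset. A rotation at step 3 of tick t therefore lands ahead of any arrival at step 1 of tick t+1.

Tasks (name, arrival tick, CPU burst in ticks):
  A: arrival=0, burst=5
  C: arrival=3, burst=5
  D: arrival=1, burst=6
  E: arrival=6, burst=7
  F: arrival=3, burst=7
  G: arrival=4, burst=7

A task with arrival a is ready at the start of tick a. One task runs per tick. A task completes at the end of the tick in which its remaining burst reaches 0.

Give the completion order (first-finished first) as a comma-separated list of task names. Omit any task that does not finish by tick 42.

completion order = A, D, C, F, G, E

t=0: queue=[A] q_used=0 → run A
t=1: queue=[A,D] q_used=1 → run A
t=2: queue=[A,D] q_used=2 → run A
t=3: queue=[D,A,C,F] q_used=0 → run D
t=4: queue=[D,A,C,F,G] q_used=1 → run D
t=5: queue=[D,A,C,F,G] q_used=2 → run D
t=6: queue=[A,C,F,G,D,E] q_used=0 → run A
t=7: queue=[A,C,F,G,D,E] q_used=1 → run A
t=8: queue=[C,F,G,D,E] q_used=0 → run C
t=9: queue=[C,F,G,D,E] q_used=1 → run C
t=10: queue=[C,F,G,D,E] q_used=2 → run C
t=11: queue=[F,G,D,E,C] q_used=0 → run F
t=12: queue=[F,G,D,E,C] q_used=1 → run F
t=13: queue=[F,G,D,E,C] q_used=2 → run F
t=14: queue=[G,D,E,C,F] q_used=0 → run G
t=15: queue=[G,D,E,C,F] q_used=1 → run G
t=16: queue=[G,D,E,C,F] q_used=2 → run G
t=17: queue=[D,E,C,F,G] q_used=0 → run D
t=18: queue=[D,E,C,F,G] q_used=1 → run D
t=19: queue=[D,E,C,F,G] q_used=2 → run D
t=20: queue=[E,C,F,G] q_used=0 → run E
t=21: queue=[E,C,F,G] q_used=1 → run E
t=22: queue=[E,C,F,G] q_used=2 → run E
t=23: queue=[C,F,G,E] q_used=0 → run C
t=24: queue=[C,F,G,E] q_used=1 → run C
t=25: queue=[F,G,E] q_used=0 → run F
t=26: queue=[F,G,E] q_used=1 → run F
t=27: queue=[F,G,E] q_used=2 → run F
t=28: queue=[G,E,F] q_used=0 → run G
t=29: queue=[G,E,F] q_used=1 → run G
t=30: queue=[G,E,F] q_used=2 → run G
t=31: queue=[E,F,G] q_used=0 → run E
t=32: queue=[E,F,G] q_used=1 → run E
t=33: queue=[E,F,G] q_used=2 → run E
t=34: queue=[F,G,E] q_used=0 → run F
t=35: queue=[G,E] q_used=0 → run G
t=36: queue=[E] q_used=0 → run E
t=37: (idle)
t=38: (idle)
t=39: (idle)
t=40: (idle)
t=41: (idle)
t=42: (idle)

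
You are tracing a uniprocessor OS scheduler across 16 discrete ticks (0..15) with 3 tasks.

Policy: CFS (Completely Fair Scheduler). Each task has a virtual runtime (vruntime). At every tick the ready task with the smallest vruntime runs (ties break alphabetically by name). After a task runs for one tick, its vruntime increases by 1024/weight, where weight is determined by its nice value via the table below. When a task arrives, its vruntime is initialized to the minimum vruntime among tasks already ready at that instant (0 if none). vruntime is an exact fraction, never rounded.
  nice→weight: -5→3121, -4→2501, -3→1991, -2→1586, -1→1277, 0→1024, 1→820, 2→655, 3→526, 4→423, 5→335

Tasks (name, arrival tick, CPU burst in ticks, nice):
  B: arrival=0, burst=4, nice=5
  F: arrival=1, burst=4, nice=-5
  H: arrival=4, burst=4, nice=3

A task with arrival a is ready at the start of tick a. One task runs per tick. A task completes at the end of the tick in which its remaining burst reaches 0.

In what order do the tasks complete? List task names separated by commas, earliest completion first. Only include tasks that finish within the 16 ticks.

t=0: vr[B=0] → run B
t=1: vr[B=1024/335 F=1024/335] → run B
t=2: vr[B=2048/335 F=1024/335] → run F
t=3: vr[B=2048/335 F=3538944/1045535] → run F
t=4: vr[B=2048/335 F=3881984/1045535 H=3881984/1045535] → run F
t=5: vr[B=2048/335 F=4225024/1045535 H=3881984/1045535] → run H
t=6: vr[B=2048/335 F=4225024/1045535 H=1556275712/274975705] → run F
t=7: vr[B=2048/335 H=1556275712/274975705] → run H
t=8: vr[B=2048/335 H=2091589632/274975705] → run B
t=9: vr[B=3072/335 H=2091589632/274975705] → run H
t=10: vr[B=3072/335 H=2626903552/274975705] → run B
t=11: vr[H=2626903552/274975705] → run H
t=12: (idle)
t=13: (idle)
t=14: (idle)
t=15: (idle)

completion order = F, B, H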